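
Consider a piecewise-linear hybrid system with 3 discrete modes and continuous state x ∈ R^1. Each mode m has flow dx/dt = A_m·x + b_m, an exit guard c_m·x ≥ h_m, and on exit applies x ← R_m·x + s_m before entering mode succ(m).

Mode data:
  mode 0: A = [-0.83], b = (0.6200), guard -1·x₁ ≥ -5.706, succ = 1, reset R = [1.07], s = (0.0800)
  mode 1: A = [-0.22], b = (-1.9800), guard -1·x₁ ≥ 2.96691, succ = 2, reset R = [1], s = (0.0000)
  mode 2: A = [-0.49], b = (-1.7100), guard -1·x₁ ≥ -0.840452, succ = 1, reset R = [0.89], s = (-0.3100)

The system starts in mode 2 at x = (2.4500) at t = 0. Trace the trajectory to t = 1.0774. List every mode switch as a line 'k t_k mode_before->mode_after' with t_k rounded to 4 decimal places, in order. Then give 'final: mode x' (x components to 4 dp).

1 0.6450 2->1
final: 1 -0.4184

Mode 2: guard c·x = -0.8405 hit at Δt = 0.6450 (t = 0.6450), x⁻ = (0.8405) → reset → x⁺ = (0.4380), jump to mode 1
Mode 1: flow for 0.4324 to horizon, guard not reached → x = (-0.4184)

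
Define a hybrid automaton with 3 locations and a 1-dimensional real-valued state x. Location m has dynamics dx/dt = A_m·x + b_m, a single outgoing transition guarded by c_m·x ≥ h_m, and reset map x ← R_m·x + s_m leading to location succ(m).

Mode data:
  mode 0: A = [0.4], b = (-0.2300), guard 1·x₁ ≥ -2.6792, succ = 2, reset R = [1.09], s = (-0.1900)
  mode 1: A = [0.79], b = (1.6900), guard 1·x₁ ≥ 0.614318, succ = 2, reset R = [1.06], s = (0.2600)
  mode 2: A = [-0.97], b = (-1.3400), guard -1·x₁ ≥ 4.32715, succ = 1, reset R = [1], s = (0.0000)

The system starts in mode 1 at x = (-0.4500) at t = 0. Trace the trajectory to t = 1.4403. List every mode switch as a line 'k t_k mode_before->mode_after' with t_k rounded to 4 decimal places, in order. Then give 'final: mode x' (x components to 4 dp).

1 0.6185 1->2
final: 2 -0.3484

Mode 1: guard c·x = 0.6143 hit at Δt = 0.6185 (t = 0.6185), x⁻ = (0.6143) → reset → x⁺ = (0.9112), jump to mode 2
Mode 2: flow for 0.8218 to horizon, guard not reached → x = (-0.3484)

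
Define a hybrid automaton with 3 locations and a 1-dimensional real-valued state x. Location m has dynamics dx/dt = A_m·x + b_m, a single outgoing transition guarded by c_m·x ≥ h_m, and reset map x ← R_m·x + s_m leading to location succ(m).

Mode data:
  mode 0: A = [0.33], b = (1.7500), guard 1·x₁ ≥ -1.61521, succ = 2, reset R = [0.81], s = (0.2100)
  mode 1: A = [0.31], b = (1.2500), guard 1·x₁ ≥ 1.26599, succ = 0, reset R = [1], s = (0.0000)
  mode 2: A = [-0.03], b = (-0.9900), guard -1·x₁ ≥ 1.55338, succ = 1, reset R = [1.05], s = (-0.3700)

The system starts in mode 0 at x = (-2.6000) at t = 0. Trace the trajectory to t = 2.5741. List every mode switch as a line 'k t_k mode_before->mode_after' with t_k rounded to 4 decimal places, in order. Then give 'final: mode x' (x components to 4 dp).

Mode 0: guard c·x = -1.6152 hit at Δt = 0.9414 (t = 0.9414), x⁻ = (-1.6152) → reset → x⁺ = (-1.0983), jump to mode 2
Mode 2: guard c·x = 1.5534 hit at Δt = 0.4789 (t = 1.4203), x⁻ = (-1.5534) → reset → x⁺ = (-2.0010), jump to mode 1
Mode 1: flow for 1.1538 to horizon, guard not reached → x = (-1.1276)

1 0.9414 0->2
2 1.4203 2->1
final: 1 -1.1276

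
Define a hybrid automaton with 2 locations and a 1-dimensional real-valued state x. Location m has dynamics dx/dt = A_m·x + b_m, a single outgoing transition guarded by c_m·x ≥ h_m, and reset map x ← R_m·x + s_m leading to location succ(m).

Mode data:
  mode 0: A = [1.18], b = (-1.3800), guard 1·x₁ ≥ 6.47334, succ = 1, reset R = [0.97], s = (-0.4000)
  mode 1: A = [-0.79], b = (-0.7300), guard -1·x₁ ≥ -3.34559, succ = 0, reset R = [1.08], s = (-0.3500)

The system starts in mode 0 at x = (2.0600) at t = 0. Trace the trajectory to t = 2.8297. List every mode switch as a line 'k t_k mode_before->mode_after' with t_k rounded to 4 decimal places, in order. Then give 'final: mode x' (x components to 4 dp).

Mode 0: guard c·x = 6.4733 hit at Δt = 1.5122 (t = 1.5122), x⁻ = (6.4733) → reset → x⁺ = (5.8791), jump to mode 1
Mode 1: guard c·x = -3.3456 hit at Δt = 0.5897 (t = 2.1019), x⁻ = (3.3456) → reset → x⁺ = (3.2632), jump to mode 0
Mode 0: flow for 0.7278 to horizon, guard not reached → x = (6.1114)

1 1.5122 0->1
2 2.1019 1->0
final: 0 6.1114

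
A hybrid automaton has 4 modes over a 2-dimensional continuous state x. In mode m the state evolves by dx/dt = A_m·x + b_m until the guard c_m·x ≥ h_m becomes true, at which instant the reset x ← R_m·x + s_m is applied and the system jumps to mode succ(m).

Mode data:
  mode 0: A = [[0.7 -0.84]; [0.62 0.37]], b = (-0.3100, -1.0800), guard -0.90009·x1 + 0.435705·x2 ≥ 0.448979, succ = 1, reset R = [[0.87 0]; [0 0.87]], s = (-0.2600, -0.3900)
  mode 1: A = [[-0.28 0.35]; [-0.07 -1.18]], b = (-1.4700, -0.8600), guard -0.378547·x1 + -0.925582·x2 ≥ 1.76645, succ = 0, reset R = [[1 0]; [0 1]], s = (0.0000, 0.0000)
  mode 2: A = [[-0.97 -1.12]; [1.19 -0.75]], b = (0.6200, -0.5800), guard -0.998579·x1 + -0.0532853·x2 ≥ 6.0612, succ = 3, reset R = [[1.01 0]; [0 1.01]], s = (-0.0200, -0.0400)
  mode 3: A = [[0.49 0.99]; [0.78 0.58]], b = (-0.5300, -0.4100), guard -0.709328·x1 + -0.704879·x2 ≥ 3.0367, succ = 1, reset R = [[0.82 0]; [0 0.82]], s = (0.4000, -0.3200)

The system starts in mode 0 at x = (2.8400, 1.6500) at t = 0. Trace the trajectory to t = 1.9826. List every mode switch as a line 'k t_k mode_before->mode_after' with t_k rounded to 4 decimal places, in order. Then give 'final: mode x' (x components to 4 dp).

1 1.5418 0->1
final: 1 0.5865 1.5202

Mode 0: guard c·x = 0.4490 hit at Δt = 1.5418 (t = 1.5418), x⁻ = (1.4355, 3.9959) → reset → x⁺ = (0.9888, 3.0864), jump to mode 1
Mode 1: flow for 0.4408 to horizon, guard not reached → x = (0.5865, 1.5202)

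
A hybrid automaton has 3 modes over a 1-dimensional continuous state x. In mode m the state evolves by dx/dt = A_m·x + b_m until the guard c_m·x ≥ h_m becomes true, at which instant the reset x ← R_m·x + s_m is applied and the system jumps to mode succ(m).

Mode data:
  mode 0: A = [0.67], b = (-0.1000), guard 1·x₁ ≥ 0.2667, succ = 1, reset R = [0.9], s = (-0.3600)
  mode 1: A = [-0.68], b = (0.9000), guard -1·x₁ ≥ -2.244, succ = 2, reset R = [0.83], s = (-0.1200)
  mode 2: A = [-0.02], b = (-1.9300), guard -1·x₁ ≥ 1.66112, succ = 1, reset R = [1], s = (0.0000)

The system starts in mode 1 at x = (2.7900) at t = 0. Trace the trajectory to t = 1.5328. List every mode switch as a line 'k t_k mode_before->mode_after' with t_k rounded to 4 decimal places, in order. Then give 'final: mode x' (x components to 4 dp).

Mode 1: guard c·x = -2.2440 hit at Δt = 0.6849 (t = 0.6849), x⁻ = (2.2440) → reset → x⁺ = (1.7425), jump to mode 2
Mode 2: flow for 0.8479 to horizon, guard not reached → x = (0.0906)

1 0.6849 1->2
final: 2 0.0906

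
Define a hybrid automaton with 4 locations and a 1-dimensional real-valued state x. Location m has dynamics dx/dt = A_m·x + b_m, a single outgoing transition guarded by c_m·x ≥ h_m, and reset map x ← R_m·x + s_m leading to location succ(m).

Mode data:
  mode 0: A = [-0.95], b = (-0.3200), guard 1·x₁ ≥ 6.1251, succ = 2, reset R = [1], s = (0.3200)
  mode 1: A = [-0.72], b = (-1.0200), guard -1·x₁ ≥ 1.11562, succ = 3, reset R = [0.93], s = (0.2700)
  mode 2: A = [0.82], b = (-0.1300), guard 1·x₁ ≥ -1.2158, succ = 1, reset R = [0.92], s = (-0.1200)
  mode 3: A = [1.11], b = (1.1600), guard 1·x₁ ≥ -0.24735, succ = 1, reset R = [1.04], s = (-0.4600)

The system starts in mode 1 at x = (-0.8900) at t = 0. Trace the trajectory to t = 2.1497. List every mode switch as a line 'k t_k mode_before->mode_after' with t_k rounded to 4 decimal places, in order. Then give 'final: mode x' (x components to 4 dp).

1 0.7768 1->3
2 1.7280 3->1
final: 1 -0.9004

Mode 1: guard c·x = 1.1156 hit at Δt = 0.7768 (t = 0.7768), x⁻ = (-1.1156) → reset → x⁺ = (-0.7675), jump to mode 3
Mode 3: guard c·x = -0.2473 hit at Δt = 0.9512 (t = 1.7280), x⁻ = (-0.2474) → reset → x⁺ = (-0.7172), jump to mode 1
Mode 1: flow for 0.4217 to horizon, guard not reached → x = (-0.9004)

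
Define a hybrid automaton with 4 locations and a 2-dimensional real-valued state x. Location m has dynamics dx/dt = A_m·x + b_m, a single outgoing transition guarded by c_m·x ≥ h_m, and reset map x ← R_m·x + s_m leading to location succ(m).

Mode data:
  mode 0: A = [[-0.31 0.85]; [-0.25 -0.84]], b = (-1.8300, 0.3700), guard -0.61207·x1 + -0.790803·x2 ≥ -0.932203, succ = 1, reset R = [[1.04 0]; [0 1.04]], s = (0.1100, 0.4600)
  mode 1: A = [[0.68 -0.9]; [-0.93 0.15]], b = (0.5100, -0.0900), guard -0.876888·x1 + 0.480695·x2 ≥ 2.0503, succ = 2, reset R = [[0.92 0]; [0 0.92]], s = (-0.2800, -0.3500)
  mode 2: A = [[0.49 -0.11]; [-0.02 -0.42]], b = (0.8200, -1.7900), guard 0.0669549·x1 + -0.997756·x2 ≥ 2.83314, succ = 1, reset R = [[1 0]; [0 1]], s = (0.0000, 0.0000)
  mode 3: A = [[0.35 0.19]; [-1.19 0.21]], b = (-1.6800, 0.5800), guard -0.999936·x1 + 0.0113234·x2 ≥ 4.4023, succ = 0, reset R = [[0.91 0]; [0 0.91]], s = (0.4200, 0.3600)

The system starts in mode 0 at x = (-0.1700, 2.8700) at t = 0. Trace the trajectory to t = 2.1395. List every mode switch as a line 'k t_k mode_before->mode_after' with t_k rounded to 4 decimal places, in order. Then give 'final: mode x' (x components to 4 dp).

1 1.1466 0->1
2 1.6647 1->2
final: 2 -1.2379 0.6872

Mode 0: guard c·x = -0.9322 hit at Δt = 1.1466 (t = 1.1466), x⁻ = (-0.2724, 1.3896) → reset → x⁺ = (-0.1733, 1.9052), jump to mode 1
Mode 1: guard c·x = 2.0503 hit at Δt = 0.5181 (t = 1.6647), x⁻ = (-1.0772, 2.3003) → reset → x⁺ = (-1.2710, 1.7662), jump to mode 2
Mode 2: flow for 0.4748 to horizon, guard not reached → x = (-1.2379, 0.6872)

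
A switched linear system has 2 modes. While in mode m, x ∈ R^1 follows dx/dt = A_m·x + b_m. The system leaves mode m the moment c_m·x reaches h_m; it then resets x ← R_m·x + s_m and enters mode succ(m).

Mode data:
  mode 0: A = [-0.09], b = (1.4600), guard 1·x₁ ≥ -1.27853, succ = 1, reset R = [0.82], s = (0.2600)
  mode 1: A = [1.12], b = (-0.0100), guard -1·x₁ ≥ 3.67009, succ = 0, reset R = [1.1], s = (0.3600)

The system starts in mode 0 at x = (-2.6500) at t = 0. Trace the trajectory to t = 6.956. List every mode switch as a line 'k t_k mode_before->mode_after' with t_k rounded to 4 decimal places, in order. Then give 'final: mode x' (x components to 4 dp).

1 0.8383 0->1
2 2.2036 1->0
3 3.6307 0->1
4 4.9960 1->0
5 6.4232 0->1
final: 1 -1.4392

Mode 0: guard c·x = -1.2785 hit at Δt = 0.8383 (t = 0.8383), x⁻ = (-1.2785) → reset → x⁺ = (-0.7884), jump to mode 1
Mode 1: guard c·x = 3.6701 hit at Δt = 1.3653 (t = 2.2036), x⁻ = (-3.6701) → reset → x⁺ = (-3.6771), jump to mode 0
Mode 0: guard c·x = -1.2785 hit at Δt = 1.4271 (t = 3.6307), x⁻ = (-1.2785) → reset → x⁺ = (-0.7884), jump to mode 1
Mode 1: guard c·x = 3.6701 hit at Δt = 1.3653 (t = 4.9960), x⁻ = (-3.6701) → reset → x⁺ = (-3.6771), jump to mode 0
Mode 0: guard c·x = -1.2785 hit at Δt = 1.4271 (t = 6.4232), x⁻ = (-1.2785) → reset → x⁺ = (-0.7884), jump to mode 1
Mode 1: flow for 0.5328 to horizon, guard not reached → x = (-1.4392)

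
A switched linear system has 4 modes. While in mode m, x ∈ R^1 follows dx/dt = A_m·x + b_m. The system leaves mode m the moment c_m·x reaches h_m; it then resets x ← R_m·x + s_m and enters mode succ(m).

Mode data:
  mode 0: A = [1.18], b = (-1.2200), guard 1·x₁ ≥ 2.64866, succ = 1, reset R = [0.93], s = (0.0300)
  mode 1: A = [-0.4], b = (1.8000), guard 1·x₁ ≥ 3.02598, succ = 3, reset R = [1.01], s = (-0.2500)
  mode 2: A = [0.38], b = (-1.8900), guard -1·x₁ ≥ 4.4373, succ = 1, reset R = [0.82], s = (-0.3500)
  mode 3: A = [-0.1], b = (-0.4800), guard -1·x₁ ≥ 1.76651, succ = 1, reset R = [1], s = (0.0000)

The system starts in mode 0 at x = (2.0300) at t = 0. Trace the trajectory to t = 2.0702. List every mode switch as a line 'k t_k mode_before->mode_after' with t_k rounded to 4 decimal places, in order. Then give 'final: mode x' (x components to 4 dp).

1 0.4094 0->1
2 1.1807 1->3
final: 3 2.1589

Mode 0: guard c·x = 2.6487 hit at Δt = 0.4094 (t = 0.4094), x⁻ = (2.6487) → reset → x⁺ = (2.4933), jump to mode 1
Mode 1: guard c·x = 3.0260 hit at Δt = 0.7713 (t = 1.1807), x⁻ = (3.0260) → reset → x⁺ = (2.8062), jump to mode 3
Mode 3: flow for 0.8895 to horizon, guard not reached → x = (2.1589)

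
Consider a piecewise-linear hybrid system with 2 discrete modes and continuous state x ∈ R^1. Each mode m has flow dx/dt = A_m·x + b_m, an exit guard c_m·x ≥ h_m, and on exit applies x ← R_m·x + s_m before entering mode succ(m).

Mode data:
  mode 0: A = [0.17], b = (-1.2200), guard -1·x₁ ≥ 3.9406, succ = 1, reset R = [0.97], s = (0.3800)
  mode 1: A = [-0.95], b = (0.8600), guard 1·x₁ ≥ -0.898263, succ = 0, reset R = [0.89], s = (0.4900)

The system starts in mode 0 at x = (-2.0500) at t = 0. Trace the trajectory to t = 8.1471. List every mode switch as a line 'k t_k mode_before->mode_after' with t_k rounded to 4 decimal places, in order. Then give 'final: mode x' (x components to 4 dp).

Mode 0: guard c·x = 3.9406 hit at Δt = 1.0965 (t = 1.0965), x⁻ = (-3.9406) → reset → x⁺ = (-3.4424), jump to mode 1
Mode 1: guard c·x = -0.8983 hit at Δt = 0.9262 (t = 2.0227), x⁻ = (-0.8983) → reset → x⁺ = (-0.3095), jump to mode 0
Mode 0: guard c·x = 3.9406 hit at Δt = 2.3262 (t = 4.3489), x⁻ = (-3.9406) → reset → x⁺ = (-3.4424), jump to mode 1
Mode 1: guard c·x = -0.8983 hit at Δt = 0.9262 (t = 5.2751), x⁻ = (-0.8983) → reset → x⁺ = (-0.3095), jump to mode 0
Mode 0: guard c·x = 3.9406 hit at Δt = 2.3262 (t = 7.6013), x⁻ = (-3.9406) → reset → x⁺ = (-3.4424), jump to mode 1
Mode 1: flow for 0.5458 to horizon, guard not reached → x = (-1.6835)

1 1.0965 0->1
2 2.0227 1->0
3 4.3489 0->1
4 5.2751 1->0
5 7.6013 0->1
final: 1 -1.6835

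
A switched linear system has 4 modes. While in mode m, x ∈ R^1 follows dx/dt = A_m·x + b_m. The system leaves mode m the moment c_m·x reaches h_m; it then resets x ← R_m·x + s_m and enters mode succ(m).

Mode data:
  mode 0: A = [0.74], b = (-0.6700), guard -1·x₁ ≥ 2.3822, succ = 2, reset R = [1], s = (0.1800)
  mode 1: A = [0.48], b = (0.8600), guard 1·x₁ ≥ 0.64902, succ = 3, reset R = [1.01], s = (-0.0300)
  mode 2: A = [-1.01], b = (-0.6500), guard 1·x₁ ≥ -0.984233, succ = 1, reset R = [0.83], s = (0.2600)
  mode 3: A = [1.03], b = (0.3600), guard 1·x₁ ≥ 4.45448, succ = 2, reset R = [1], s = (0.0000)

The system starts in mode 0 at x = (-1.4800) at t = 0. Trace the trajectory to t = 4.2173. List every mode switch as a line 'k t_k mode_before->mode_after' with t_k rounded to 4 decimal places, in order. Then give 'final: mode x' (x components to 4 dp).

1 0.4335 0->2
2 1.9391 2->1
3 3.3587 1->3
final: 3 2.0114

Mode 0: guard c·x = 2.3822 hit at Δt = 0.4335 (t = 0.4335), x⁻ = (-2.3822) → reset → x⁺ = (-2.2022), jump to mode 2
Mode 2: guard c·x = -0.9842 hit at Δt = 1.5056 (t = 1.9391), x⁻ = (-0.9842) → reset → x⁺ = (-0.5569), jump to mode 1
Mode 1: guard c·x = 0.6490 hit at Δt = 1.4196 (t = 3.3587), x⁻ = (0.6490) → reset → x⁺ = (0.6255), jump to mode 3
Mode 3: flow for 0.8586 to horizon, guard not reached → x = (2.0114)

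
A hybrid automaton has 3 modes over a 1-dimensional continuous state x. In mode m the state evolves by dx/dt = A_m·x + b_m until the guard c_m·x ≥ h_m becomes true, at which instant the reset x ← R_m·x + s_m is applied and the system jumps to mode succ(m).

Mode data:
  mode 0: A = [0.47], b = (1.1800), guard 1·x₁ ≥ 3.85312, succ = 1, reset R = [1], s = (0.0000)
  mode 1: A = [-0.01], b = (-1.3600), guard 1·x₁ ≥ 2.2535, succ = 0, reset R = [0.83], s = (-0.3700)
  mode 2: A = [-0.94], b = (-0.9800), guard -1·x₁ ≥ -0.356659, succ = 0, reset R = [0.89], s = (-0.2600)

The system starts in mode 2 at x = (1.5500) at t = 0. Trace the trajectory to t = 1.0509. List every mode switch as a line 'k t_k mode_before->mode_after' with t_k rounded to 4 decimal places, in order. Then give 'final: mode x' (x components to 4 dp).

Mode 2: guard c·x = -0.3567 hit at Δt = 0.6561 (t = 0.6561), x⁻ = (0.3567) → reset → x⁺ = (0.0574), jump to mode 0
Mode 0: flow for 0.3948 to horizon, guard not reached → x = (0.5810)

1 0.6561 2->0
final: 0 0.5810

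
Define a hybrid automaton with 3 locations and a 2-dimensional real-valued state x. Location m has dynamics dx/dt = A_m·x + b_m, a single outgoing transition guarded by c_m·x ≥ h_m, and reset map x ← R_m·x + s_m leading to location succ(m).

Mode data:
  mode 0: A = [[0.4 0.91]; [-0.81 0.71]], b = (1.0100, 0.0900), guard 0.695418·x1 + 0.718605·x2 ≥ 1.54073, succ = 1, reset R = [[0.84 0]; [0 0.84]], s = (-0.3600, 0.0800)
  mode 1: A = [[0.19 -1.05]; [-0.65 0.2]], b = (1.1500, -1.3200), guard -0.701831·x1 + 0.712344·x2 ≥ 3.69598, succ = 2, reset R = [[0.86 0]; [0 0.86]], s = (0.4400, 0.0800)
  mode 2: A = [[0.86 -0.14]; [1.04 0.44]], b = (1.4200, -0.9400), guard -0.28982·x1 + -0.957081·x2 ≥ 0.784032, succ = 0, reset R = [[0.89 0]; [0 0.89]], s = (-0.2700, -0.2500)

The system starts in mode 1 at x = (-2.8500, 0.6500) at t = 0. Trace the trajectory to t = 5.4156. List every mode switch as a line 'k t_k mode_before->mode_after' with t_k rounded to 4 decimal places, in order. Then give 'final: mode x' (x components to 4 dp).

1 1.1551 1->2
2 1.5620 2->0
3 2.6806 0->1
4 2.8806 1->2
5 4.7265 2->0
final: 0 -1.2666 0.0097

Mode 1: guard c·x = 3.6960 hit at Δt = 1.1551 (t = 1.1551), x⁻ = (-3.5452, 1.6956) → reset → x⁺ = (-2.6089, 1.5382), jump to mode 2
Mode 2: guard c·x = 0.7840 hit at Δt = 0.4069 (t = 1.5620), x⁻ = (-3.0718, 0.1110) → reset → x⁺ = (-3.0039, -0.1512), jump to mode 0
Mode 0: guard c·x = 1.5407 hit at Δt = 1.1186 (t = 2.6806), x⁻ = (-1.4469, 3.5443) → reset → x⁺ = (-1.5754, 3.0572), jump to mode 1
Mode 1: guard c·x = 3.6960 hit at Δt = 0.2000 (t = 2.8806), x⁻ = (-2.0655, 3.1535) → reset → x⁺ = (-1.3363, 2.7920), jump to mode 2
Mode 2: guard c·x = 0.7840 hit at Δt = 1.8458 (t = 4.7265), x⁻ = (-1.2423, -0.4430) → reset → x⁺ = (-1.3757, -0.6443), jump to mode 0
Mode 0: flow for 0.6891 to horizon, guard not reached → x = (-1.2666, 0.0097)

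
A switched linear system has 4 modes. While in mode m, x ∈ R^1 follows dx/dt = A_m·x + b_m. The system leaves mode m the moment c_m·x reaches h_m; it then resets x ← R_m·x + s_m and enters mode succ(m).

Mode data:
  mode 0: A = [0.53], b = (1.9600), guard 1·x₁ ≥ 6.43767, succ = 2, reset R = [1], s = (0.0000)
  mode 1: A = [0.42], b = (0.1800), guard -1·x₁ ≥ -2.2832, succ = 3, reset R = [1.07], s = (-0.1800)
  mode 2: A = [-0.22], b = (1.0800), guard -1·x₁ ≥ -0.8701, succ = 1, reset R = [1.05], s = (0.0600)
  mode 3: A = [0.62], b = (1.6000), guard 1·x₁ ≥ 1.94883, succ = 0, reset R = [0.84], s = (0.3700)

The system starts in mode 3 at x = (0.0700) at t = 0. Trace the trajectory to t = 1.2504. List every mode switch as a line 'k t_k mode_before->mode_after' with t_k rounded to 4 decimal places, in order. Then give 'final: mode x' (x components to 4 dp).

1 0.8642 3->0
final: 0 3.3029

Mode 3: guard c·x = 1.9488 hit at Δt = 0.8642 (t = 0.8642), x⁻ = (1.9488) → reset → x⁺ = (2.0070), jump to mode 0
Mode 0: flow for 0.3862 to horizon, guard not reached → x = (3.3029)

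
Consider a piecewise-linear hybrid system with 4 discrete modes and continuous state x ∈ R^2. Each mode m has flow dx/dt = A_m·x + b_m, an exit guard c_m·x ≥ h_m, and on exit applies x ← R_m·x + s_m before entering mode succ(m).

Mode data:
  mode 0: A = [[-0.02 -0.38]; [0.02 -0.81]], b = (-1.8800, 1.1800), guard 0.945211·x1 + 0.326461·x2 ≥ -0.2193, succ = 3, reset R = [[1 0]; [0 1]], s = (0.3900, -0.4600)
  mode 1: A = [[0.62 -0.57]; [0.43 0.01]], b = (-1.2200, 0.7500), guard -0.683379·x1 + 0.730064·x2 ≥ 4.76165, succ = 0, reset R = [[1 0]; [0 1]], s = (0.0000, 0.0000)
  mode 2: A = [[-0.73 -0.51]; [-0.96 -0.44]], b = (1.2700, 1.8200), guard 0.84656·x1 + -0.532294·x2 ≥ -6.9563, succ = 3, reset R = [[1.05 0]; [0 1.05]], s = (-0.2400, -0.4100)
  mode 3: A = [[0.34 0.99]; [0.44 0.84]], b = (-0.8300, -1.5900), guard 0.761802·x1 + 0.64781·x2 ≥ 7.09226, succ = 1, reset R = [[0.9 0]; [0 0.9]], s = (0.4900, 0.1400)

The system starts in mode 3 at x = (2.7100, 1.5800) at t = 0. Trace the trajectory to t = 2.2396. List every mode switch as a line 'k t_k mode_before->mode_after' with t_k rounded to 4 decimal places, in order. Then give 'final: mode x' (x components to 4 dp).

Mode 3: guard c·x = 7.0923 hit at Δt = 1.0661 (t = 1.0661), x⁻ = (5.9098, 3.9984) → reset → x⁺ = (5.8088, 3.7385), jump to mode 1
Mode 1: flow for 1.1735 to horizon, guard not reached → x = (4.5916, 7.4503)

1 1.0661 3->1
final: 1 4.5916 7.4503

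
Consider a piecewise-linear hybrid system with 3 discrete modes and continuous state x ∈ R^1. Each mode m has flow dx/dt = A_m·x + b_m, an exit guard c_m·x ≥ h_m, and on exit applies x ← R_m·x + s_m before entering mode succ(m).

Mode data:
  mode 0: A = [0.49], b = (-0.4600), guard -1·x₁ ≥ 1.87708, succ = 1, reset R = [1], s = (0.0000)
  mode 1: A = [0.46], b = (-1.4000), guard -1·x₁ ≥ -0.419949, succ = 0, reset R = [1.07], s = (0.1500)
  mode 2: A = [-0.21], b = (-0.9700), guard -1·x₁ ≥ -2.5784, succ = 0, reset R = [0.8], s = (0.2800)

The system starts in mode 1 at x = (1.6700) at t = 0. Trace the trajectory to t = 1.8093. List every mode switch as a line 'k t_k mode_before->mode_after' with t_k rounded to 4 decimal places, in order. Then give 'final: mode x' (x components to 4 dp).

Mode 1: guard c·x = -0.4199 hit at Δt = 1.4069 (t = 1.4069), x⁻ = (0.4199) → reset → x⁺ = (0.5993), jump to mode 0
Mode 0: flow for 0.4024 to horizon, guard not reached → x = (0.5254)

1 1.4069 1->0
final: 0 0.5254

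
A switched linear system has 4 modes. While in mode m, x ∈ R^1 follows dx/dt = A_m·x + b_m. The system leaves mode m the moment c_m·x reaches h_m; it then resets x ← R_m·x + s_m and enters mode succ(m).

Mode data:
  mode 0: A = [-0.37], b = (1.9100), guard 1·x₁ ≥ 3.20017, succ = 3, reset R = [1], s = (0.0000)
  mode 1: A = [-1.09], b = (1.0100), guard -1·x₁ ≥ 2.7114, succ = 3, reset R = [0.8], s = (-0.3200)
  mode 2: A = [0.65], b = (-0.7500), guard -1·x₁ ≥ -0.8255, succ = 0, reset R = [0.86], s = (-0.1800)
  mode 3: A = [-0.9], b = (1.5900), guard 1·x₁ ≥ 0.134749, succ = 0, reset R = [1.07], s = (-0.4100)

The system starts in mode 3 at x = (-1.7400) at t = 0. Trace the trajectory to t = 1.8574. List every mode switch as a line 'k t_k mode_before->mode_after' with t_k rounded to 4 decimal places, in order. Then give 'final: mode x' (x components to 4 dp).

Mode 3: guard c·x = 0.1347 hit at Δt = 0.8499 (t = 0.8499), x⁻ = (0.1347) → reset → x⁺ = (-0.2658), jump to mode 0
Mode 0: flow for 1.0075 to horizon, guard not reached → x = (1.4233)

1 0.8499 3->0
final: 0 1.4233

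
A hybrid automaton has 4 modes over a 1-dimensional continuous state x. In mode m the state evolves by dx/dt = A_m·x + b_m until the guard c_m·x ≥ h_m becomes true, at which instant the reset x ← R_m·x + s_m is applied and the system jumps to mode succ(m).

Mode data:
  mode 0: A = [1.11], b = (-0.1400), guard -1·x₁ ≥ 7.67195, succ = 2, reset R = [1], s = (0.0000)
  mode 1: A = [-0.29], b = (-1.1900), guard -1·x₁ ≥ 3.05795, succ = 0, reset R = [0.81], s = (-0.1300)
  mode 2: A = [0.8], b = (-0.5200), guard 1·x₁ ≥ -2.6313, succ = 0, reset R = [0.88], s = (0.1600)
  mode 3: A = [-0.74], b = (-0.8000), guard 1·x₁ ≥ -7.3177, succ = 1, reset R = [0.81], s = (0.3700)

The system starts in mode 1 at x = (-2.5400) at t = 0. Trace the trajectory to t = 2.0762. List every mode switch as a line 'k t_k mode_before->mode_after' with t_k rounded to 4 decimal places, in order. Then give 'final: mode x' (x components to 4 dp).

1 1.3876 1->0
final: 0 -5.7435

Mode 1: guard c·x = 3.0579 hit at Δt = 1.3876 (t = 1.3876), x⁻ = (-3.0579) → reset → x⁺ = (-2.6069), jump to mode 0
Mode 0: flow for 0.6886 to horizon, guard not reached → x = (-5.7435)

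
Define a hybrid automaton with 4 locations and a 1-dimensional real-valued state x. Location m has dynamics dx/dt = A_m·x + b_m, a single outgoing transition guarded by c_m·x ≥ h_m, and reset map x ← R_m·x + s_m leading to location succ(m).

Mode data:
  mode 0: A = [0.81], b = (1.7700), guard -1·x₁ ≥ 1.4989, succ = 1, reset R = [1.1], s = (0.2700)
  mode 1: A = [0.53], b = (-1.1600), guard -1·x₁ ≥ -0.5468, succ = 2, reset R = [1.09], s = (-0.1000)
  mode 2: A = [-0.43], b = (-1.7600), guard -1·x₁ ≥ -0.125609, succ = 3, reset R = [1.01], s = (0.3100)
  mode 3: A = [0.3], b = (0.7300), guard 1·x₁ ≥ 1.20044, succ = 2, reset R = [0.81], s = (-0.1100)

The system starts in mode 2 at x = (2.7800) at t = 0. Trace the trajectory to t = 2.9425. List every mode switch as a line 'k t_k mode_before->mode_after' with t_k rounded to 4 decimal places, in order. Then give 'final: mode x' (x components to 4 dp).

1 1.1351 2->3
2 1.9214 3->2
3 2.2957 2->3
final: 3 1.0515

Mode 2: guard c·x = -0.1256 hit at Δt = 1.1351 (t = 1.1351), x⁻ = (0.1256) → reset → x⁺ = (0.4369), jump to mode 3
Mode 3: guard c·x = 1.2004 hit at Δt = 0.7863 (t = 1.9214), x⁻ = (1.2004) → reset → x⁺ = (0.8624), jump to mode 2
Mode 2: guard c·x = -0.1256 hit at Δt = 0.3743 (t = 2.2957), x⁻ = (0.1256) → reset → x⁺ = (0.4369), jump to mode 3
Mode 3: flow for 0.6468 to horizon, guard not reached → x = (1.0515)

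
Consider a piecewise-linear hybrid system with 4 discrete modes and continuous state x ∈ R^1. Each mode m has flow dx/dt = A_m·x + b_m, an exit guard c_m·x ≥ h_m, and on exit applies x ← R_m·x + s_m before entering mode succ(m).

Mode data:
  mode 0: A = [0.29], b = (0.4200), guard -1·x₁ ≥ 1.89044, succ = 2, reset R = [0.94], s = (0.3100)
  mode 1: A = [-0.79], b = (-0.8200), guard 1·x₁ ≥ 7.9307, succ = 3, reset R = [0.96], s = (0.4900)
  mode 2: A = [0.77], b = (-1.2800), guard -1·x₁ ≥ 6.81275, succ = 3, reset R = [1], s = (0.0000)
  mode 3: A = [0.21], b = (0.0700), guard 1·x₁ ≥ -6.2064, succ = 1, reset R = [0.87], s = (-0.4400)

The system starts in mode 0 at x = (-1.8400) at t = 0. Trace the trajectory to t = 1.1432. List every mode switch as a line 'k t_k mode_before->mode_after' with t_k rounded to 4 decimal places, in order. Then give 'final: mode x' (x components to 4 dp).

Mode 0: guard c·x = 1.8904 hit at Δt = 0.4177 (t = 0.4177), x⁻ = (-1.8904) → reset → x⁺ = (-1.4670), jump to mode 2
Mode 2: flow for 0.7255 to horizon, guard not reached → x = (-3.8088)

1 0.4177 0->2
final: 2 -3.8088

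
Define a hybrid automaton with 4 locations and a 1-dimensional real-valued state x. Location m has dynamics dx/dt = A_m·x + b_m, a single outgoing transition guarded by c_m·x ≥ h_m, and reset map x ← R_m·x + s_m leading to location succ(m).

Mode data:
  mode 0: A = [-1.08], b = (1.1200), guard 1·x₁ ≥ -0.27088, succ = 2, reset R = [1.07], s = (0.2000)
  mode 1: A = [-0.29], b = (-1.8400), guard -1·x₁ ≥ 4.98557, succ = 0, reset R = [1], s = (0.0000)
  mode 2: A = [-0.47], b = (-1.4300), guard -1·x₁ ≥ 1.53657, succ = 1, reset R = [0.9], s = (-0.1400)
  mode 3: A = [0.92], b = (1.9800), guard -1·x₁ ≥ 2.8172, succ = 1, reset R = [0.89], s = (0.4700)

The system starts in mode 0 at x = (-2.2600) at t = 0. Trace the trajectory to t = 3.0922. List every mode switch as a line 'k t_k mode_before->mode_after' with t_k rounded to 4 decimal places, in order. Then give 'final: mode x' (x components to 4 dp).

1 0.8561 0->2
2 2.2886 2->1
final: 1 -2.5253

Mode 0: guard c·x = -0.2709 hit at Δt = 0.8561 (t = 0.8561), x⁻ = (-0.2709) → reset → x⁺ = (-0.0898), jump to mode 2
Mode 2: guard c·x = 1.5366 hit at Δt = 1.4325 (t = 2.2886), x⁻ = (-1.5366) → reset → x⁺ = (-1.5229), jump to mode 1
Mode 1: flow for 0.8036 to horizon, guard not reached → x = (-2.5253)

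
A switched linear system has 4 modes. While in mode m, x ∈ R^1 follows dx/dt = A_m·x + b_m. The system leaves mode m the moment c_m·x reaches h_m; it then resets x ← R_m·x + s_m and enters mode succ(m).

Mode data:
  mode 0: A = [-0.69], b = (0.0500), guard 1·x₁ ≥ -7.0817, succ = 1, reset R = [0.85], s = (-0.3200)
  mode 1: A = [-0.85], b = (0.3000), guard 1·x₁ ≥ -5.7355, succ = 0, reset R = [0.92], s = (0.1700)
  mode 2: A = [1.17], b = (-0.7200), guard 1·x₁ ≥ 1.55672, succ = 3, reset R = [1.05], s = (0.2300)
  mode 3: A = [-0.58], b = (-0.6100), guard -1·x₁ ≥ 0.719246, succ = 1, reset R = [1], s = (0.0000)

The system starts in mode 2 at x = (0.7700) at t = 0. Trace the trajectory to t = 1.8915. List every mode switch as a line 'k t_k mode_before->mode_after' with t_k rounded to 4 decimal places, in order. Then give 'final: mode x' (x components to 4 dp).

Mode 2: guard c·x = 1.5567 hit at Δt = 1.5439 (t = 1.5439), x⁻ = (1.5567) → reset → x⁺ = (1.8646), jump to mode 3
Mode 3: flow for 0.3476 to horizon, guard not reached → x = (1.3321)

1 1.5439 2->3
final: 3 1.3321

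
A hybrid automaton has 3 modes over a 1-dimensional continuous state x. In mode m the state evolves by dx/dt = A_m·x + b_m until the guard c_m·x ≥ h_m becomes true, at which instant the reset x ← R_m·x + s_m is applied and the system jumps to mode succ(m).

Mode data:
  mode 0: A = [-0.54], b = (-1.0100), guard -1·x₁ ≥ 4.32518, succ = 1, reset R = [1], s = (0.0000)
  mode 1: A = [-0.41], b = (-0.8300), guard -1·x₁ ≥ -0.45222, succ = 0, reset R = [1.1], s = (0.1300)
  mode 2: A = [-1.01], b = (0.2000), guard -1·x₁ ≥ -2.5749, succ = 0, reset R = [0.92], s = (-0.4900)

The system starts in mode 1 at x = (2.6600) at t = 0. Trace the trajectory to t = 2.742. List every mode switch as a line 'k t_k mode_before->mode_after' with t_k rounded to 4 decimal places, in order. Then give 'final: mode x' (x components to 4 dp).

1 1.5545 1->0
final: 0 -0.5549

Mode 1: guard c·x = -0.4522 hit at Δt = 1.5545 (t = 1.5545), x⁻ = (0.4522) → reset → x⁺ = (0.6274), jump to mode 0
Mode 0: flow for 1.1875 to horizon, guard not reached → x = (-0.5549)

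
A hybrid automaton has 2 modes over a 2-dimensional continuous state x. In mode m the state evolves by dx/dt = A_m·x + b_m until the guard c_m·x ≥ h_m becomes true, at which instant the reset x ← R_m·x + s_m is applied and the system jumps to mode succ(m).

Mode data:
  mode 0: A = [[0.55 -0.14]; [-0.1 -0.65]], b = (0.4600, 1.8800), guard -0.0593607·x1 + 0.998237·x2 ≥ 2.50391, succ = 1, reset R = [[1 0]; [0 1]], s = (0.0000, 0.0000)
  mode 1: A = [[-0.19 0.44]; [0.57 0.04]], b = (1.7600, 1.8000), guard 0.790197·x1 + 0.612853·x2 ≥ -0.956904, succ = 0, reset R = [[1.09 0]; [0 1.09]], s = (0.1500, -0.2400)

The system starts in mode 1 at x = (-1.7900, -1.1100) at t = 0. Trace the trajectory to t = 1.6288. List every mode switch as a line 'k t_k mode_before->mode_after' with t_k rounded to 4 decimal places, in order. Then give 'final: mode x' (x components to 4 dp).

1 0.5920 1->0
final: 0 -0.7004 1.0675

Mode 1: guard c·x = -0.9569 hit at Δt = 0.5920 (t = 0.5920), x⁻ = (-0.8188, -0.5057) → reset → x⁺ = (-0.7424, -0.7912), jump to mode 0
Mode 0: flow for 1.0368 to horizon, guard not reached → x = (-0.7004, 1.0675)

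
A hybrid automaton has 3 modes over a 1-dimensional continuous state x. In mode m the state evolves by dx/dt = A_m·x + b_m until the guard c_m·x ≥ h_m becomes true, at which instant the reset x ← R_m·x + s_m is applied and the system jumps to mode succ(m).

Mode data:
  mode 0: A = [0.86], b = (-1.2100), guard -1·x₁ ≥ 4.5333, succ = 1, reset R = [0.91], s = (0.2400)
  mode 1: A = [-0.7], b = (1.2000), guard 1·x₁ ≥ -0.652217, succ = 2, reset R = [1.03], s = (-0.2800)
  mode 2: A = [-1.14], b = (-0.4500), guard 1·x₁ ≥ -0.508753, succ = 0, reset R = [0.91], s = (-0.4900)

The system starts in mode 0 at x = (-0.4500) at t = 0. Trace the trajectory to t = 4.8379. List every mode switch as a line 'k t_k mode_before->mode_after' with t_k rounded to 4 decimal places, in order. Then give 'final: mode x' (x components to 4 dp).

Mode 0: guard c·x = 4.5333 hit at Δt = 1.3521 (t = 1.3521), x⁻ = (-4.5333) → reset → x⁺ = (-3.8853), jump to mode 1
Mode 1: guard c·x = -0.6522 hit at Δt = 1.2304 (t = 2.5825), x⁻ = (-0.6522) → reset → x⁺ = (-0.9518), jump to mode 2
Mode 2: guard c·x = -0.5088 hit at Δt = 1.3915 (t = 3.9740), x⁻ = (-0.5088) → reset → x⁺ = (-0.9530), jump to mode 0
Mode 0: flow for 0.8639 to horizon, guard not reached → x = (-3.5539)

1 1.3521 0->1
2 2.5825 1->2
3 3.9740 2->0
final: 0 -3.5539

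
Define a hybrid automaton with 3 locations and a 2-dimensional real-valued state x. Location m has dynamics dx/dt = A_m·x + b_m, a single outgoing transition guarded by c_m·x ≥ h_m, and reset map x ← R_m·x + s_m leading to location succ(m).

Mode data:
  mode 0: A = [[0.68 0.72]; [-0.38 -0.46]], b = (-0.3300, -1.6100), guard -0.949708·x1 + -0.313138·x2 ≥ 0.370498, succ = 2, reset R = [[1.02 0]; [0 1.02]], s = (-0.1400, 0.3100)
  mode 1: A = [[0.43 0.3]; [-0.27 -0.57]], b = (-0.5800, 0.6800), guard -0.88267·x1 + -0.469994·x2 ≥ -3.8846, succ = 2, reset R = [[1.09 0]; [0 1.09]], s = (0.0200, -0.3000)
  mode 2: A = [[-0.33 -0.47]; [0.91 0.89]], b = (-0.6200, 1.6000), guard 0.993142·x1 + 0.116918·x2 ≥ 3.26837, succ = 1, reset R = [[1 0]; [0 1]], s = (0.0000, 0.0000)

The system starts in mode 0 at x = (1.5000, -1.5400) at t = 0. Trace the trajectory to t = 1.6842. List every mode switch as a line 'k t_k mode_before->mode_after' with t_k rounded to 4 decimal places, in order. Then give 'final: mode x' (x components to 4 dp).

1 0.9495 0->2
final: 2 0.5536 -2.3254

Mode 0: guard c·x = 0.3705 hit at Δt = 0.9495 (t = 0.9495), x⁻ = (0.4474, -2.5402) → reset → x⁺ = (0.3164, -2.2810), jump to mode 2
Mode 2: flow for 0.7347 to horizon, guard not reached → x = (0.5536, -2.3254)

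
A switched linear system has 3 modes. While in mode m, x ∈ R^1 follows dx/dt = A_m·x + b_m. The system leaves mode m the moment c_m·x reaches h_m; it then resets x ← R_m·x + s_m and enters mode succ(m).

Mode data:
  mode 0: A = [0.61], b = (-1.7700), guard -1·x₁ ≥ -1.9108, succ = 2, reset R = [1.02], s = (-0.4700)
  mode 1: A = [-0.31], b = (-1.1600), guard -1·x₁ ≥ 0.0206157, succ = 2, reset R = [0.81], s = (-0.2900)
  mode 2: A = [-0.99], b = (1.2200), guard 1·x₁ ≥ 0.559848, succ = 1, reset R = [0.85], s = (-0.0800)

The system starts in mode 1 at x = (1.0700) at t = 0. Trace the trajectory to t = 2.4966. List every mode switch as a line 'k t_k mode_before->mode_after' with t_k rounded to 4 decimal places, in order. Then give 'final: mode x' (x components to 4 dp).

1 0.8291 1->2
2 1.6654 2->1
3 2.0076 1->2
final: 2 0.2839

Mode 1: guard c·x = 0.0206 hit at Δt = 0.8291 (t = 0.8291), x⁻ = (-0.0206) → reset → x⁺ = (-0.3067), jump to mode 2
Mode 2: guard c·x = 0.5598 hit at Δt = 0.8363 (t = 1.6654), x⁻ = (0.5598) → reset → x⁺ = (0.3959), jump to mode 1
Mode 1: guard c·x = 0.0206 hit at Δt = 0.3422 (t = 2.0076), x⁻ = (-0.0206) → reset → x⁺ = (-0.3067), jump to mode 2
Mode 2: flow for 0.4890 to horizon, guard not reached → x = (0.2839)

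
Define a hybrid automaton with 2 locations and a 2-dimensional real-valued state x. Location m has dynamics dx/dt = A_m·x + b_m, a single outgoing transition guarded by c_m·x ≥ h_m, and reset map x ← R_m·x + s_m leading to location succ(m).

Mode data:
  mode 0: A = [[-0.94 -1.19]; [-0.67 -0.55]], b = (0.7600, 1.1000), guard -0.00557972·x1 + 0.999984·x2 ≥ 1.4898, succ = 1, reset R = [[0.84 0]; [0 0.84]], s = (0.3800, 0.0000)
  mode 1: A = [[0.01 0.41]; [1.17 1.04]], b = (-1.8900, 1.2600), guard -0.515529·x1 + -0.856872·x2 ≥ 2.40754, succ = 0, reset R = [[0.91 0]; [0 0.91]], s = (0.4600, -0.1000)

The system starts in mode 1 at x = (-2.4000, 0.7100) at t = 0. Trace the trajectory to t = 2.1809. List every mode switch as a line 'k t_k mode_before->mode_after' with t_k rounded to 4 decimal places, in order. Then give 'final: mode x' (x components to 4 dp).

1 0.6626 1->0
2 1.8667 0->1
final: 1 -0.9087 1.8889

Mode 1: guard c·x = 2.4075 hit at Δt = 0.6626 (t = 0.6626), x⁻ = (-3.6197, -0.6319) → reset → x⁺ = (-2.8339, -0.6751), jump to mode 0
Mode 0: guard c·x = 1.4898 hit at Δt = 1.2041 (t = 1.8667), x⁻ = (-1.0641, 1.4839) → reset → x⁺ = (-0.5138, 1.2465), jump to mode 1
Mode 1: flow for 0.3142 to horizon, guard not reached → x = (-0.9087, 1.8889)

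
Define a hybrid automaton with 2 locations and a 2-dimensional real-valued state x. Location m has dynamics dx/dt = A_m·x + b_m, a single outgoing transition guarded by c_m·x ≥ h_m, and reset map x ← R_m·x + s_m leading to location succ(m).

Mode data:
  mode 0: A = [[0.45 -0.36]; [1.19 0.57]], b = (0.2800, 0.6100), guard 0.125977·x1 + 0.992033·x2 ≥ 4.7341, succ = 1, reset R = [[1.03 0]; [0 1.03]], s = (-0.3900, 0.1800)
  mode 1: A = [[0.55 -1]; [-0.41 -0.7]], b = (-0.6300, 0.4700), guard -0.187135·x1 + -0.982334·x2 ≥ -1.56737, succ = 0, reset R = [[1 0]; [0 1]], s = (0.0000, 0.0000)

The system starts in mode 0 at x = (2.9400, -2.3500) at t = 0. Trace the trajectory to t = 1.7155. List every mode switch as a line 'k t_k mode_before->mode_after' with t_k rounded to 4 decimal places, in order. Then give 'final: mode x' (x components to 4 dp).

Mode 0: guard c·x = 4.7341 hit at Δt = 1.1163 (t = 1.1163), x⁻ = (5.2597, 4.1042) → reset → x⁺ = (5.0275, 4.4073), jump to mode 1
Mode 1: flow for 0.5992 to horizon, guard not reached → x = (4.2132, 2.2233)

1 1.1163 0->1
final: 1 4.2132 2.2233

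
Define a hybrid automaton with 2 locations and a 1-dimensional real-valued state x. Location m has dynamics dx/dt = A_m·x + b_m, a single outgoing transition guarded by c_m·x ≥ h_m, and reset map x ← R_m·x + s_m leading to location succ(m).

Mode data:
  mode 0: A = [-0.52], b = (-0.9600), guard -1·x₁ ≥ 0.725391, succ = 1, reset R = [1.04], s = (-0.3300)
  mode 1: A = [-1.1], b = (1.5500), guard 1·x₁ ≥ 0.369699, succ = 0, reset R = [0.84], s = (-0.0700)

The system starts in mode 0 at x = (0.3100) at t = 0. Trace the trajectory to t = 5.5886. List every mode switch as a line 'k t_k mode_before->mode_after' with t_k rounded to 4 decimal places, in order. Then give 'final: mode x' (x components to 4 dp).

1 1.2583 0->1
2 2.0538 1->0
3 3.2491 0->1
4 4.0446 1->0
5 5.2400 0->1
final: 1 -0.2902

Mode 0: guard c·x = 0.7254 hit at Δt = 1.2583 (t = 1.2583), x⁻ = (-0.7254) → reset → x⁺ = (-1.0844), jump to mode 1
Mode 1: guard c·x = 0.3697 hit at Δt = 0.7955 (t = 2.0538), x⁻ = (0.3697) → reset → x⁺ = (0.2405), jump to mode 0
Mode 0: guard c·x = 0.7254 hit at Δt = 1.1953 (t = 3.2491), x⁻ = (-0.7254) → reset → x⁺ = (-1.0844), jump to mode 1
Mode 1: guard c·x = 0.3697 hit at Δt = 0.7955 (t = 4.0446), x⁻ = (0.3697) → reset → x⁺ = (0.2405), jump to mode 0
Mode 0: guard c·x = 0.7254 hit at Δt = 1.1953 (t = 5.2400), x⁻ = (-0.7254) → reset → x⁺ = (-1.0844), jump to mode 1
Mode 1: flow for 0.3486 to horizon, guard not reached → x = (-0.2902)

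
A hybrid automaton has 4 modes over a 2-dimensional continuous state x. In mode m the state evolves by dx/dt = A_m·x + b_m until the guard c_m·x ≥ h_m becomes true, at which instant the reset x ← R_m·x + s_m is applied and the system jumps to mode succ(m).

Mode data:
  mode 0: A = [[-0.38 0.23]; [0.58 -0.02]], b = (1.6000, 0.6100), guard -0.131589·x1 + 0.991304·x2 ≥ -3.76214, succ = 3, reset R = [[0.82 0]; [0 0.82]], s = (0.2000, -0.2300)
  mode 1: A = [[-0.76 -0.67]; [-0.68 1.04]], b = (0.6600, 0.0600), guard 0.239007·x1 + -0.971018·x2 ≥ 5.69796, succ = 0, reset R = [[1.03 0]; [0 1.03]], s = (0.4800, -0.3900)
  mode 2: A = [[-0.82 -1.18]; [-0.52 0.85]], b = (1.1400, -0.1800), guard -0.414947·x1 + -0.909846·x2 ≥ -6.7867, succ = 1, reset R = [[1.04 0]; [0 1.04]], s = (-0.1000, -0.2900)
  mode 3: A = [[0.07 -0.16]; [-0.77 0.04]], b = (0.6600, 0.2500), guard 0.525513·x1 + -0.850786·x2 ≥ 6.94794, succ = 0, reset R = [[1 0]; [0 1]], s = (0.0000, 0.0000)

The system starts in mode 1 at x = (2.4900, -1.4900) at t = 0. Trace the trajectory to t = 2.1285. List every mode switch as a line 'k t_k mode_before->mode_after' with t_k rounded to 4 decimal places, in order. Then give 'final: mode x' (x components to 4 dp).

Mode 1: guard c·x = 5.6980 hit at Δt = 0.7411 (t = 0.7411), x⁻ = (3.0159, -5.1257) → reset → x⁺ = (3.5864, -5.6695), jump to mode 0
Mode 0: guard c·x = -3.7621 hit at Δt = 0.8814 (t = 1.6225), x⁻ = (2.9988, -3.3971) → reset → x⁺ = (2.6590, -3.0156), jump to mode 3
Mode 3: flow for 0.5060 to horizon, guard not reached → x = (3.3871, -4.1350)

1 0.7411 1->0
2 1.6225 0->3
final: 3 3.3871 -4.1350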